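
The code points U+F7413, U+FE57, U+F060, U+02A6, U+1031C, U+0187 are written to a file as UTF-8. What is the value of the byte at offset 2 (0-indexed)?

U+F7413 → 4-byte form F3 B7 90 93 at offsets 0–3.
Offset 2 falls in char 1's range; it's byte 3 of F3 B7 90 93 = 0x90.

0x90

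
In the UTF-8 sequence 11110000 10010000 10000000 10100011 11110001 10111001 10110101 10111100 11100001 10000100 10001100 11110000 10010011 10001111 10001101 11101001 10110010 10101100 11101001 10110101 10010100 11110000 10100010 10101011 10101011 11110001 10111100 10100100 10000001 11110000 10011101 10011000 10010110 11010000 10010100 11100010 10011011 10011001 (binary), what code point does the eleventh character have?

Offset 0: leading byte 0xF0 = 11110000 → 4-byte char #1 = F0 90 80 A3.
Offset 4: leading byte 0xF1 = 11110001 → 4-byte char #2 = F1 B9 B5 BC.
Offset 8: leading byte 0xE1 = 11100001 → 3-byte char #3 = E1 84 8C.
Offset 11: leading byte 0xF0 = 11110000 → 4-byte char #4 = F0 93 8F 8D.
Offset 15: leading byte 0xE9 = 11101001 → 3-byte char #5 = E9 B2 AC.
Offset 18: leading byte 0xE9 = 11101001 → 3-byte char #6 = E9 B5 94.
Offset 21: leading byte 0xF0 = 11110000 → 4-byte char #7 = F0 A2 AB AB.
Offset 25: leading byte 0xF1 = 11110001 → 4-byte char #8 = F1 BC A4 81.
Offset 29: leading byte 0xF0 = 11110000 → 4-byte char #9 = F0 9D 98 96.
Offset 33: leading byte 0xD0 = 11010000 → 2-byte char #10 = D0 94.
Offset 35: leading byte 0xE2 = 11100010 → 3-byte char #11 = E2 9B 99.
Leading byte 0xE2 = 11100010 matches 1110xxxx → 3-byte sequence.
Byte 1: 0xE2 = 11100010, payload 0010 (4 bits).
Byte 2: 0x9B = 10011011 (10xxxxxx ✓), payload 011011.
Byte 3: 0x99 = 10011001 (10xxxxxx ✓), payload 011001.
Concatenate: 0010011011011001 = 0x26D9 (16 bits → U+26D9).

U+26D9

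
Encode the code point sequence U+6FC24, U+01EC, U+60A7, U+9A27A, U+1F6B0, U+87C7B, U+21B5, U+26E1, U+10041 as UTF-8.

U+6FC24: 4-byte form → F1 AF B0 A4.
U+01EC: 2-byte form → C7 AC.
U+60A7: 3-byte form → E6 82 A7.
U+9A27A: 4-byte form → F2 9A 89 BA.
U+1F6B0: 4-byte form → F0 9F 9A B0.
U+87C7B: 4-byte form → F2 87 B1 BB.
U+21B5: 3-byte form → E2 86 B5.
U+26E1: 3-byte form → E2 9B A1.
U+10041: 4-byte form → F0 90 81 81.
Concatenated (31 bytes): F1 AF B0 A4 C7 AC E6 82 A7 F2 9A 89 BA F0 9F 9A B0 F2 87 B1 BB E2 86 B5 E2 9B A1 F0 90 81 81.

F1 AF B0 A4 C7 AC E6 82 A7 F2 9A 89 BA F0 9F 9A B0 F2 87 B1 BB E2 86 B5 E2 9B A1 F0 90 81 81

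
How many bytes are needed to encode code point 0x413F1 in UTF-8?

U+413F1 = 0x413F1. UTF-8 uses 1 byte below 0x80, 2 below 0x800, 3 below 0x10000, 4 up to 0x10FFFF. 0x413F1 is in U+10000–U+10FFFF → 4 bytes.

4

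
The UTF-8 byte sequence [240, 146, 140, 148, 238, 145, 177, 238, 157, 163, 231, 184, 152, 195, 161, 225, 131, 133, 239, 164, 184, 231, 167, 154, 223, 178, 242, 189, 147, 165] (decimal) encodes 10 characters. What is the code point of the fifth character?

U+00E1

Offset 0: leading byte 0xF0 = 11110000 → 4-byte char #1 = F0 92 8C 94.
Offset 4: leading byte 0xEE = 11101110 → 3-byte char #2 = EE 91 B1.
Offset 7: leading byte 0xEE = 11101110 → 3-byte char #3 = EE 9D A3.
Offset 10: leading byte 0xE7 = 11100111 → 3-byte char #4 = E7 B8 98.
Offset 13: leading byte 0xC3 = 11000011 → 2-byte char #5 = C3 A1.
Leading byte 0xC3 = 11000011 matches 110xxxxx → 2-byte sequence.
Byte 1: 0xC3 = 11000011, payload 00011 (5 bits).
Byte 2: 0xA1 = 10100001 (10xxxxxx ✓), payload 100001.
Concatenate: 00011100001 = 0xE1 (11 bits → U+00E1).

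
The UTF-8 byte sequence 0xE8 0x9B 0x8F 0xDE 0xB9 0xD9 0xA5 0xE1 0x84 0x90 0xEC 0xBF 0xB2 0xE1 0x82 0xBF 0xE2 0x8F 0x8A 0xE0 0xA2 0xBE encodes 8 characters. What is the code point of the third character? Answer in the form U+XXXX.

Offset 0: leading byte 0xE8 = 11101000 → 3-byte char #1 = E8 9B 8F.
Offset 3: leading byte 0xDE = 11011110 → 2-byte char #2 = DE B9.
Offset 5: leading byte 0xD9 = 11011001 → 2-byte char #3 = D9 A5.
Leading byte 0xD9 = 11011001 matches 110xxxxx → 2-byte sequence.
Byte 1: 0xD9 = 11011001, payload 11001 (5 bits).
Byte 2: 0xA5 = 10100101 (10xxxxxx ✓), payload 100101.
Concatenate: 11001100101 = 0x665 (11 bits → U+0665).

U+0665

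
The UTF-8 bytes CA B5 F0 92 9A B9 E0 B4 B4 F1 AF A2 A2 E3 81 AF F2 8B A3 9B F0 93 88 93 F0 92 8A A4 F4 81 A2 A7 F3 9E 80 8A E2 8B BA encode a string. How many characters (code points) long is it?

11

Byte at offset 0: 0xCA = 11001010 → 2-byte char (#1). Advance 2.
Byte at offset 2: 0xF0 = 11110000 → 4-byte char (#2). Advance 4.
Byte at offset 6: 0xE0 = 11100000 → 3-byte char (#3). Advance 3.
Byte at offset 9: 0xF1 = 11110001 → 4-byte char (#4). Advance 4.
Byte at offset 13: 0xE3 = 11100011 → 3-byte char (#5). Advance 3.
Byte at offset 16: 0xF2 = 11110010 → 4-byte char (#6). Advance 4.
Byte at offset 20: 0xF0 = 11110000 → 4-byte char (#7). Advance 4.
Byte at offset 24: 0xF0 = 11110000 → 4-byte char (#8). Advance 4.
Byte at offset 28: 0xF4 = 11110100 → 4-byte char (#9). Advance 4.
Byte at offset 32: 0xF3 = 11110011 → 4-byte char (#10). Advance 4.
Byte at offset 36: 0xE2 = 11100010 → 3-byte char (#11). Advance 3.
Reached end at offset 39 after 11 code points.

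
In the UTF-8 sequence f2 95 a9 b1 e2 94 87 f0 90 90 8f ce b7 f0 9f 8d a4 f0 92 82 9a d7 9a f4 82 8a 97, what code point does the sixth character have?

U+1209A

Offset 0: leading byte 0xF2 = 11110010 → 4-byte char #1 = F2 95 A9 B1.
Offset 4: leading byte 0xE2 = 11100010 → 3-byte char #2 = E2 94 87.
Offset 7: leading byte 0xF0 = 11110000 → 4-byte char #3 = F0 90 90 8F.
Offset 11: leading byte 0xCE = 11001110 → 2-byte char #4 = CE B7.
Offset 13: leading byte 0xF0 = 11110000 → 4-byte char #5 = F0 9F 8D A4.
Offset 17: leading byte 0xF0 = 11110000 → 4-byte char #6 = F0 92 82 9A.
Leading byte 0xF0 = 11110000 matches 11110xxx → 4-byte sequence.
Byte 1: 0xF0 = 11110000, payload 000 (3 bits).
Byte 2: 0x92 = 10010010 (10xxxxxx ✓), payload 010010.
Byte 3: 0x82 = 10000010 (10xxxxxx ✓), payload 000010.
Byte 4: 0x9A = 10011010 (10xxxxxx ✓), payload 011010.
Concatenate: 000010010000010011010 = 0x1209A (21 bits → U+1209A).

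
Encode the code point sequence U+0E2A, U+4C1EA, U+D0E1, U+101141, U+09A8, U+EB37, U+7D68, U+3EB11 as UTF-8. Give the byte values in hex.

E0 B8 AA F1 8C 87 AA ED 83 A1 F4 81 85 81 E0 A6 A8 EE AC B7 E7 B5 A8 F0 BE AC 91

U+0E2A: 3-byte form → E0 B8 AA.
U+4C1EA: 4-byte form → F1 8C 87 AA.
U+D0E1: 3-byte form → ED 83 A1.
U+101141: 4-byte form → F4 81 85 81.
U+09A8: 3-byte form → E0 A6 A8.
U+EB37: 3-byte form → EE AC B7.
U+7D68: 3-byte form → E7 B5 A8.
U+3EB11: 4-byte form → F0 BE AC 91.
Concatenated (27 bytes): E0 B8 AA F1 8C 87 AA ED 83 A1 F4 81 85 81 E0 A6 A8 EE AC B7 E7 B5 A8 F0 BE AC 91.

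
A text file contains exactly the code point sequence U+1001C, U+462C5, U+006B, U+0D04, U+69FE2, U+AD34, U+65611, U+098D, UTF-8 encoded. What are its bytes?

F0 90 80 9C F1 86 8B 85 6B E0 B4 84 F1 A9 BF A2 EA B4 B4 F1 A5 98 91 E0 A6 8D

U+1001C: 4-byte form → F0 90 80 9C.
U+462C5: 4-byte form → F1 86 8B 85.
U+006B: 1-byte form → 6B.
U+0D04: 3-byte form → E0 B4 84.
U+69FE2: 4-byte form → F1 A9 BF A2.
U+AD34: 3-byte form → EA B4 B4.
U+65611: 4-byte form → F1 A5 98 91.
U+098D: 3-byte form → E0 A6 8D.
Concatenated (26 bytes): F0 90 80 9C F1 86 8B 85 6B E0 B4 84 F1 A9 BF A2 EA B4 B4 F1 A5 98 91 E0 A6 8D.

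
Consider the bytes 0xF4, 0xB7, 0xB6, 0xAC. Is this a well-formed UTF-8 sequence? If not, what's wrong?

invalid (encodes a value above U+10FFFF)

Leading byte 0xF4 = 11110100 → 4-byte form.
Payload = 0x137DAC, which exceeds U+10FFFF, the maximum Unicode code point. (Leading bytes F5–FF, or F4 followed by ≥ 0x90, are invalid.)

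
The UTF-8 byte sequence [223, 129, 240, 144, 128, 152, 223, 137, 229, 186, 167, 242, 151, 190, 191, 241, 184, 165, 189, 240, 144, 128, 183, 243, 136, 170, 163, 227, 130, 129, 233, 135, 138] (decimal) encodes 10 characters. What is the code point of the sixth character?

U+7897D

Offset 0: leading byte 0xDF = 11011111 → 2-byte char #1 = DF 81.
Offset 2: leading byte 0xF0 = 11110000 → 4-byte char #2 = F0 90 80 98.
Offset 6: leading byte 0xDF = 11011111 → 2-byte char #3 = DF 89.
Offset 8: leading byte 0xE5 = 11100101 → 3-byte char #4 = E5 BA A7.
Offset 11: leading byte 0xF2 = 11110010 → 4-byte char #5 = F2 97 BE BF.
Offset 15: leading byte 0xF1 = 11110001 → 4-byte char #6 = F1 B8 A5 BD.
Leading byte 0xF1 = 11110001 matches 11110xxx → 4-byte sequence.
Byte 1: 0xF1 = 11110001, payload 001 (3 bits).
Byte 2: 0xB8 = 10111000 (10xxxxxx ✓), payload 111000.
Byte 3: 0xA5 = 10100101 (10xxxxxx ✓), payload 100101.
Byte 4: 0xBD = 10111101 (10xxxxxx ✓), payload 111101.
Concatenate: 001111000100101111101 = 0x7897D (21 bits → U+7897D).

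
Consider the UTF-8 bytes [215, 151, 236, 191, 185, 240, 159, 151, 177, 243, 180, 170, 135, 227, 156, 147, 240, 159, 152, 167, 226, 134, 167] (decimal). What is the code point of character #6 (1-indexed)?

U+1F627

Offset 0: leading byte 0xD7 = 11010111 → 2-byte char #1 = D7 97.
Offset 2: leading byte 0xEC = 11101100 → 3-byte char #2 = EC BF B9.
Offset 5: leading byte 0xF0 = 11110000 → 4-byte char #3 = F0 9F 97 B1.
Offset 9: leading byte 0xF3 = 11110011 → 4-byte char #4 = F3 B4 AA 87.
Offset 13: leading byte 0xE3 = 11100011 → 3-byte char #5 = E3 9C 93.
Offset 16: leading byte 0xF0 = 11110000 → 4-byte char #6 = F0 9F 98 A7.
Leading byte 0xF0 = 11110000 matches 11110xxx → 4-byte sequence.
Byte 1: 0xF0 = 11110000, payload 000 (3 bits).
Byte 2: 0x9F = 10011111 (10xxxxxx ✓), payload 011111.
Byte 3: 0x98 = 10011000 (10xxxxxx ✓), payload 011000.
Byte 4: 0xA7 = 10100111 (10xxxxxx ✓), payload 100111.
Concatenate: 000011111011000100111 = 0x1F627 (21 bits → U+1F627).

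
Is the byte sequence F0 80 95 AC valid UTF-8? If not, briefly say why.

invalid (overlong encoding)

Leading byte 0xF0 = 11110000 → 4-byte form.
Continuation bytes all match 10xxxxxx. Payload decodes to 0x56C.
But 0x56C < 0x10000, the minimum for a 4-byte sequence — this is an overlong encoding.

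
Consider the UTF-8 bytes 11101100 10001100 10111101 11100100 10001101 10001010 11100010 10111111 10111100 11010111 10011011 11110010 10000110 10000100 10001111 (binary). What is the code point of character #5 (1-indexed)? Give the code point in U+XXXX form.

Offset 0: leading byte 0xEC = 11101100 → 3-byte char #1 = EC 8C BD.
Offset 3: leading byte 0xE4 = 11100100 → 3-byte char #2 = E4 8D 8A.
Offset 6: leading byte 0xE2 = 11100010 → 3-byte char #3 = E2 BF BC.
Offset 9: leading byte 0xD7 = 11010111 → 2-byte char #4 = D7 9B.
Offset 11: leading byte 0xF2 = 11110010 → 4-byte char #5 = F2 86 84 8F.
Leading byte 0xF2 = 11110010 matches 11110xxx → 4-byte sequence.
Byte 1: 0xF2 = 11110010, payload 010 (3 bits).
Byte 2: 0x86 = 10000110 (10xxxxxx ✓), payload 000110.
Byte 3: 0x84 = 10000100 (10xxxxxx ✓), payload 000100.
Byte 4: 0x8F = 10001111 (10xxxxxx ✓), payload 001111.
Concatenate: 010000110000100001111 = 0x8610F (21 bits → U+8610F).

U+8610F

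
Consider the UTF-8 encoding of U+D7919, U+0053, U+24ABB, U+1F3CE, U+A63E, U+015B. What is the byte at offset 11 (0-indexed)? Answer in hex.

U+D7919 → 4-byte form F3 97 A4 99 at offsets 0–3.
U+0053 → 1-byte form 53 at offsets 4–4.
U+24ABB → 4-byte form F0 A4 AA BB at offsets 5–8.
U+1F3CE → 4-byte form F0 9F 8F 8E at offsets 9–12.
Offset 11 falls in char 4's range; it's byte 3 of F0 9F 8F 8E = 0x8F.

0x8F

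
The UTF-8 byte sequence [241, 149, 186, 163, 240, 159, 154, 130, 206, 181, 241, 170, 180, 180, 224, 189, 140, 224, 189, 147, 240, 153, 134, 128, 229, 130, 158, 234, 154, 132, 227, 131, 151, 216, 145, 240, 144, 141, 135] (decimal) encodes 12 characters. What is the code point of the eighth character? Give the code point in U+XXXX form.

U+509E

Offset 0: leading byte 0xF1 = 11110001 → 4-byte char #1 = F1 95 BA A3.
Offset 4: leading byte 0xF0 = 11110000 → 4-byte char #2 = F0 9F 9A 82.
Offset 8: leading byte 0xCE = 11001110 → 2-byte char #3 = CE B5.
Offset 10: leading byte 0xF1 = 11110001 → 4-byte char #4 = F1 AA B4 B4.
Offset 14: leading byte 0xE0 = 11100000 → 3-byte char #5 = E0 BD 8C.
Offset 17: leading byte 0xE0 = 11100000 → 3-byte char #6 = E0 BD 93.
Offset 20: leading byte 0xF0 = 11110000 → 4-byte char #7 = F0 99 86 80.
Offset 24: leading byte 0xE5 = 11100101 → 3-byte char #8 = E5 82 9E.
Leading byte 0xE5 = 11100101 matches 1110xxxx → 3-byte sequence.
Byte 1: 0xE5 = 11100101, payload 0101 (4 bits).
Byte 2: 0x82 = 10000010 (10xxxxxx ✓), payload 000010.
Byte 3: 0x9E = 10011110 (10xxxxxx ✓), payload 011110.
Concatenate: 0101000010011110 = 0x509E (16 bits → U+509E).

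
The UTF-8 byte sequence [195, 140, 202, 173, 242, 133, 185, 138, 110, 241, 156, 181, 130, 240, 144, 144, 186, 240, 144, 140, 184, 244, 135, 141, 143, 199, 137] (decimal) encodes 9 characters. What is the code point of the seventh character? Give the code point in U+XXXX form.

U+10338

Offset 0: leading byte 0xC3 = 11000011 → 2-byte char #1 = C3 8C.
Offset 2: leading byte 0xCA = 11001010 → 2-byte char #2 = CA AD.
Offset 4: leading byte 0xF2 = 11110010 → 4-byte char #3 = F2 85 B9 8A.
Offset 8: leading byte 0x6E = 01101110 → 1-byte char #4 = 6E.
Offset 9: leading byte 0xF1 = 11110001 → 4-byte char #5 = F1 9C B5 82.
Offset 13: leading byte 0xF0 = 11110000 → 4-byte char #6 = F0 90 90 BA.
Offset 17: leading byte 0xF0 = 11110000 → 4-byte char #7 = F0 90 8C B8.
Leading byte 0xF0 = 11110000 matches 11110xxx → 4-byte sequence.
Byte 1: 0xF0 = 11110000, payload 000 (3 bits).
Byte 2: 0x90 = 10010000 (10xxxxxx ✓), payload 010000.
Byte 3: 0x8C = 10001100 (10xxxxxx ✓), payload 001100.
Byte 4: 0xB8 = 10111000 (10xxxxxx ✓), payload 111000.
Concatenate: 000010000001100111000 = 0x10338 (21 bits → U+10338).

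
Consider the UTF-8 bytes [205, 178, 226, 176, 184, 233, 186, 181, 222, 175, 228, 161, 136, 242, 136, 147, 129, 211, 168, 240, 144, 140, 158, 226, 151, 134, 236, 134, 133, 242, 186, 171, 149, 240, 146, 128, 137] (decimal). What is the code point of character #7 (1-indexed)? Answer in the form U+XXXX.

Offset 0: leading byte 0xCD = 11001101 → 2-byte char #1 = CD B2.
Offset 2: leading byte 0xE2 = 11100010 → 3-byte char #2 = E2 B0 B8.
Offset 5: leading byte 0xE9 = 11101001 → 3-byte char #3 = E9 BA B5.
Offset 8: leading byte 0xDE = 11011110 → 2-byte char #4 = DE AF.
Offset 10: leading byte 0xE4 = 11100100 → 3-byte char #5 = E4 A1 88.
Offset 13: leading byte 0xF2 = 11110010 → 4-byte char #6 = F2 88 93 81.
Offset 17: leading byte 0xD3 = 11010011 → 2-byte char #7 = D3 A8.
Leading byte 0xD3 = 11010011 matches 110xxxxx → 2-byte sequence.
Byte 1: 0xD3 = 11010011, payload 10011 (5 bits).
Byte 2: 0xA8 = 10101000 (10xxxxxx ✓), payload 101000.
Concatenate: 10011101000 = 0x4E8 (11 bits → U+04E8).

U+04E8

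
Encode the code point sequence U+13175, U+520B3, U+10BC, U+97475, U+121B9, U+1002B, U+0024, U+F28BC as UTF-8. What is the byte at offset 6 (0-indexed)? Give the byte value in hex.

0x82

U+13175 → 4-byte form F0 93 85 B5 at offsets 0–3.
U+520B3 → 4-byte form F1 92 82 B3 at offsets 4–7.
Offset 6 falls in char 2's range; it's byte 3 of F1 92 82 B3 = 0x82.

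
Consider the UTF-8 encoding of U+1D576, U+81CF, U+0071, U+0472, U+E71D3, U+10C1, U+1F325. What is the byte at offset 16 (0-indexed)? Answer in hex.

U+1D576 → 4-byte form F0 9D 95 B6 at offsets 0–3.
U+81CF → 3-byte form E8 87 8F at offsets 4–6.
U+0071 → 1-byte form 71 at offsets 7–7.
U+0472 → 2-byte form D1 B2 at offsets 8–9.
U+E71D3 → 4-byte form F3 A7 87 93 at offsets 10–13.
U+10C1 → 3-byte form E1 83 81 at offsets 14–16.
Offset 16 falls in char 6's range; it's byte 3 of E1 83 81 = 0x81.

0x81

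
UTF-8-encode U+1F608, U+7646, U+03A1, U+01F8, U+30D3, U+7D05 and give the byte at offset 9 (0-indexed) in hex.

0xC7

U+1F608 → 4-byte form F0 9F 98 88 at offsets 0–3.
U+7646 → 3-byte form E7 99 86 at offsets 4–6.
U+03A1 → 2-byte form CE A1 at offsets 7–8.
U+01F8 → 2-byte form C7 B8 at offsets 9–10.
Offset 9 falls in char 4's range; it's byte 1 of C7 B8 = 0xC7.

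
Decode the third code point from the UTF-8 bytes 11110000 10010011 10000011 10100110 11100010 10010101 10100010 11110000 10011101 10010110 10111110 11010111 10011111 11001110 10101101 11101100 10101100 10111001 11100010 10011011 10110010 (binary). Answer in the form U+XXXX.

U+1D5BE

Offset 0: leading byte 0xF0 = 11110000 → 4-byte char #1 = F0 93 83 A6.
Offset 4: leading byte 0xE2 = 11100010 → 3-byte char #2 = E2 95 A2.
Offset 7: leading byte 0xF0 = 11110000 → 4-byte char #3 = F0 9D 96 BE.
Leading byte 0xF0 = 11110000 matches 11110xxx → 4-byte sequence.
Byte 1: 0xF0 = 11110000, payload 000 (3 bits).
Byte 2: 0x9D = 10011101 (10xxxxxx ✓), payload 011101.
Byte 3: 0x96 = 10010110 (10xxxxxx ✓), payload 010110.
Byte 4: 0xBE = 10111110 (10xxxxxx ✓), payload 111110.
Concatenate: 000011101010110111110 = 0x1D5BE (21 bits → U+1D5BE).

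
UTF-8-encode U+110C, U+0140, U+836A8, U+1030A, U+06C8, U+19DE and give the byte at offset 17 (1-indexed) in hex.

1-indexed offset 17 is 0-indexed offset 16.
U+110C → 3-byte form E1 84 8C at offsets 0–2.
U+0140 → 2-byte form C5 80 at offsets 3–4.
U+836A8 → 4-byte form F2 83 9A A8 at offsets 5–8.
U+1030A → 4-byte form F0 90 8C 8A at offsets 9–12.
U+06C8 → 2-byte form DB 88 at offsets 13–14.
U+19DE → 3-byte form E1 A7 9E at offsets 15–17.
Offset 16 falls in char 6's range; it's byte 2 of E1 A7 9E = 0xA7.

0xA7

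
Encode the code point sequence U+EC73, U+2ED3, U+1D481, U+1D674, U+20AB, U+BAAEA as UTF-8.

U+EC73: 3-byte form → EE B1 B3.
U+2ED3: 3-byte form → E2 BB 93.
U+1D481: 4-byte form → F0 9D 92 81.
U+1D674: 4-byte form → F0 9D 99 B4.
U+20AB: 3-byte form → E2 82 AB.
U+BAAEA: 4-byte form → F2 BA AB AA.
Concatenated (21 bytes): EE B1 B3 E2 BB 93 F0 9D 92 81 F0 9D 99 B4 E2 82 AB F2 BA AB AA.

EE B1 B3 E2 BB 93 F0 9D 92 81 F0 9D 99 B4 E2 82 AB F2 BA AB AA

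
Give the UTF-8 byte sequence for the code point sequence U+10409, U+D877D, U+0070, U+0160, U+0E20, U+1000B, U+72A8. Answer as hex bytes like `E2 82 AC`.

U+10409: 4-byte form → F0 90 90 89.
U+D877D: 4-byte form → F3 98 9D BD.
U+0070: 1-byte form → 70.
U+0160: 2-byte form → C5 A0.
U+0E20: 3-byte form → E0 B8 A0.
U+1000B: 4-byte form → F0 90 80 8B.
U+72A8: 3-byte form → E7 8A A8.
Concatenated (21 bytes): F0 90 90 89 F3 98 9D BD 70 C5 A0 E0 B8 A0 F0 90 80 8B E7 8A A8.

F0 90 90 89 F3 98 9D BD 70 C5 A0 E0 B8 A0 F0 90 80 8B E7 8A A8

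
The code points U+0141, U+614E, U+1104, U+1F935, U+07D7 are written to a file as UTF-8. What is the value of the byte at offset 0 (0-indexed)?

0xC5

U+0141 → 2-byte form C5 81 at offsets 0–1.
Offset 0 falls in char 1's range; it's byte 1 of C5 81 = 0xC5.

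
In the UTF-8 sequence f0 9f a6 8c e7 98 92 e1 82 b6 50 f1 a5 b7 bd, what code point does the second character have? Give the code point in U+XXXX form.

Offset 0: leading byte 0xF0 = 11110000 → 4-byte char #1 = F0 9F A6 8C.
Offset 4: leading byte 0xE7 = 11100111 → 3-byte char #2 = E7 98 92.
Leading byte 0xE7 = 11100111 matches 1110xxxx → 3-byte sequence.
Byte 1: 0xE7 = 11100111, payload 0111 (4 bits).
Byte 2: 0x98 = 10011000 (10xxxxxx ✓), payload 011000.
Byte 3: 0x92 = 10010010 (10xxxxxx ✓), payload 010010.
Concatenate: 0111011000010010 = 0x7612 (16 bits → U+7612).

U+7612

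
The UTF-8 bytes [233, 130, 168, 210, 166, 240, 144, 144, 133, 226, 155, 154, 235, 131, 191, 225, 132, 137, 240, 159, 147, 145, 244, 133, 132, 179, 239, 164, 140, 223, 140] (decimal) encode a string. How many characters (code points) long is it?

10

Byte at offset 0: 0xE9 = 11101001 → 3-byte char (#1). Advance 3.
Byte at offset 3: 0xD2 = 11010010 → 2-byte char (#2). Advance 2.
Byte at offset 5: 0xF0 = 11110000 → 4-byte char (#3). Advance 4.
Byte at offset 9: 0xE2 = 11100010 → 3-byte char (#4). Advance 3.
Byte at offset 12: 0xEB = 11101011 → 3-byte char (#5). Advance 3.
Byte at offset 15: 0xE1 = 11100001 → 3-byte char (#6). Advance 3.
Byte at offset 18: 0xF0 = 11110000 → 4-byte char (#7). Advance 4.
Byte at offset 22: 0xF4 = 11110100 → 4-byte char (#8). Advance 4.
Byte at offset 26: 0xEF = 11101111 → 3-byte char (#9). Advance 3.
Byte at offset 29: 0xDF = 11011111 → 2-byte char (#10). Advance 2.
Reached end at offset 31 after 10 code points.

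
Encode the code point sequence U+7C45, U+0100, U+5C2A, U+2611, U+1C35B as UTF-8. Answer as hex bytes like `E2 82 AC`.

U+7C45: 3-byte form → E7 B1 85.
U+0100: 2-byte form → C4 80.
U+5C2A: 3-byte form → E5 B0 AA.
U+2611: 3-byte form → E2 98 91.
U+1C35B: 4-byte form → F0 9C 8D 9B.
Concatenated (15 bytes): E7 B1 85 C4 80 E5 B0 AA E2 98 91 F0 9C 8D 9B.

E7 B1 85 C4 80 E5 B0 AA E2 98 91 F0 9C 8D 9B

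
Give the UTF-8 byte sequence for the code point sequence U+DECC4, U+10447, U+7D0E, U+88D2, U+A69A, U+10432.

F3 9E B3 84 F0 90 91 87 E7 B4 8E E8 A3 92 EA 9A 9A F0 90 90 B2

U+DECC4: 4-byte form → F3 9E B3 84.
U+10447: 4-byte form → F0 90 91 87.
U+7D0E: 3-byte form → E7 B4 8E.
U+88D2: 3-byte form → E8 A3 92.
U+A69A: 3-byte form → EA 9A 9A.
U+10432: 4-byte form → F0 90 90 B2.
Concatenated (21 bytes): F3 9E B3 84 F0 90 91 87 E7 B4 8E E8 A3 92 EA 9A 9A F0 90 90 B2.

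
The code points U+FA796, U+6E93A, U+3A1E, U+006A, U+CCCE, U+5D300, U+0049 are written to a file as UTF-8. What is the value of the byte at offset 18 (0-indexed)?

0x80

U+FA796 → 4-byte form F3 BA 9E 96 at offsets 0–3.
U+6E93A → 4-byte form F1 AE A4 BA at offsets 4–7.
U+3A1E → 3-byte form E3 A8 9E at offsets 8–10.
U+006A → 1-byte form 6A at offsets 11–11.
U+CCCE → 3-byte form EC B3 8E at offsets 12–14.
U+5D300 → 4-byte form F1 9D 8C 80 at offsets 15–18.
Offset 18 falls in char 6's range; it's byte 4 of F1 9D 8C 80 = 0x80.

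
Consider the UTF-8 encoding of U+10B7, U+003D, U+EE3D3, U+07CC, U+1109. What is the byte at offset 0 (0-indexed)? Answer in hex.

U+10B7 → 3-byte form E1 82 B7 at offsets 0–2.
Offset 0 falls in char 1's range; it's byte 1 of E1 82 B7 = 0xE1.

0xE1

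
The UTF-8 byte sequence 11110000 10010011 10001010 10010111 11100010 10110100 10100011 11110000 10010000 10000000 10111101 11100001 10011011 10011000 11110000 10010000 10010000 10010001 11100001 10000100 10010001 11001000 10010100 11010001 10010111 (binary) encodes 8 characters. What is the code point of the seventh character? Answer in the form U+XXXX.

Offset 0: leading byte 0xF0 = 11110000 → 4-byte char #1 = F0 93 8A 97.
Offset 4: leading byte 0xE2 = 11100010 → 3-byte char #2 = E2 B4 A3.
Offset 7: leading byte 0xF0 = 11110000 → 4-byte char #3 = F0 90 80 BD.
Offset 11: leading byte 0xE1 = 11100001 → 3-byte char #4 = E1 9B 98.
Offset 14: leading byte 0xF0 = 11110000 → 4-byte char #5 = F0 90 90 91.
Offset 18: leading byte 0xE1 = 11100001 → 3-byte char #6 = E1 84 91.
Offset 21: leading byte 0xC8 = 11001000 → 2-byte char #7 = C8 94.
Leading byte 0xC8 = 11001000 matches 110xxxxx → 2-byte sequence.
Byte 1: 0xC8 = 11001000, payload 01000 (5 bits).
Byte 2: 0x94 = 10010100 (10xxxxxx ✓), payload 010100.
Concatenate: 01000010100 = 0x214 (11 bits → U+0214).

U+0214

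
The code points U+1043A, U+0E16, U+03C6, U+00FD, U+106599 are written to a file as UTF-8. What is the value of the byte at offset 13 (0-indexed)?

U+1043A → 4-byte form F0 90 90 BA at offsets 0–3.
U+0E16 → 3-byte form E0 B8 96 at offsets 4–6.
U+03C6 → 2-byte form CF 86 at offsets 7–8.
U+00FD → 2-byte form C3 BD at offsets 9–10.
U+106599 → 4-byte form F4 86 96 99 at offsets 11–14.
Offset 13 falls in char 5's range; it's byte 3 of F4 86 96 99 = 0x96.

0x96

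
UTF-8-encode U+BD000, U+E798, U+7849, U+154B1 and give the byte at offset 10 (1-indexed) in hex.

1-indexed offset 10 is 0-indexed offset 9.
U+BD000 → 4-byte form F2 BD 80 80 at offsets 0–3.
U+E798 → 3-byte form EE 9E 98 at offsets 4–6.
U+7849 → 3-byte form E7 A1 89 at offsets 7–9.
Offset 9 falls in char 3's range; it's byte 3 of E7 A1 89 = 0x89.

0x89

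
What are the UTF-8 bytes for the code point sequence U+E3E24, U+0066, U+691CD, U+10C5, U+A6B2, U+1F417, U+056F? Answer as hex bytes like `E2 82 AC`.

U+E3E24: 4-byte form → F3 A3 B8 A4.
U+0066: 1-byte form → 66.
U+691CD: 4-byte form → F1 A9 87 8D.
U+10C5: 3-byte form → E1 83 85.
U+A6B2: 3-byte form → EA 9A B2.
U+1F417: 4-byte form → F0 9F 90 97.
U+056F: 2-byte form → D5 AF.
Concatenated (21 bytes): F3 A3 B8 A4 66 F1 A9 87 8D E1 83 85 EA 9A B2 F0 9F 90 97 D5 AF.

F3 A3 B8 A4 66 F1 A9 87 8D E1 83 85 EA 9A B2 F0 9F 90 97 D5 AF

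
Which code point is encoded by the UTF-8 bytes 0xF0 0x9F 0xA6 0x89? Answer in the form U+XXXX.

Leading byte 0xF0 = 11110000 matches 11110xxx → 4-byte sequence.
Byte 1: 0xF0 = 11110000, payload 000 (3 bits).
Byte 2: 0x9F = 10011111 (10xxxxxx ✓), payload 011111.
Byte 3: 0xA6 = 10100110 (10xxxxxx ✓), payload 100110.
Byte 4: 0x89 = 10001001 (10xxxxxx ✓), payload 001001.
Concatenate: 000011111100110001001 = 0x1F989 (21 bits → U+1F989).

U+1F989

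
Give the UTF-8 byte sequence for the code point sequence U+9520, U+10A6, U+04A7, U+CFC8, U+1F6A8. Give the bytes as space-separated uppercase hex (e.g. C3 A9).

E9 94 A0 E1 82 A6 D2 A7 EC BF 88 F0 9F 9A A8

U+9520: 3-byte form → E9 94 A0.
U+10A6: 3-byte form → E1 82 A6.
U+04A7: 2-byte form → D2 A7.
U+CFC8: 3-byte form → EC BF 88.
U+1F6A8: 4-byte form → F0 9F 9A A8.
Concatenated (15 bytes): E9 94 A0 E1 82 A6 D2 A7 EC BF 88 F0 9F 9A A8.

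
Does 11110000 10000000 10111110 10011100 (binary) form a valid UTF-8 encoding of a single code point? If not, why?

Leading byte 0xF0 = 11110000 → 4-byte form.
Continuation bytes all match 10xxxxxx. Payload decodes to 0xF9C.
But 0xF9C < 0x10000, the minimum for a 4-byte sequence — this is an overlong encoding.

invalid (overlong encoding)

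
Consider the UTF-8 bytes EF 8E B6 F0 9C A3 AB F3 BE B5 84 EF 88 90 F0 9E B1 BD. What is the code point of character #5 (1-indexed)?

U+1EC7D

Offset 0: leading byte 0xEF = 11101111 → 3-byte char #1 = EF 8E B6.
Offset 3: leading byte 0xF0 = 11110000 → 4-byte char #2 = F0 9C A3 AB.
Offset 7: leading byte 0xF3 = 11110011 → 4-byte char #3 = F3 BE B5 84.
Offset 11: leading byte 0xEF = 11101111 → 3-byte char #4 = EF 88 90.
Offset 14: leading byte 0xF0 = 11110000 → 4-byte char #5 = F0 9E B1 BD.
Leading byte 0xF0 = 11110000 matches 11110xxx → 4-byte sequence.
Byte 1: 0xF0 = 11110000, payload 000 (3 bits).
Byte 2: 0x9E = 10011110 (10xxxxxx ✓), payload 011110.
Byte 3: 0xB1 = 10110001 (10xxxxxx ✓), payload 110001.
Byte 4: 0xBD = 10111101 (10xxxxxx ✓), payload 111101.
Concatenate: 000011110110001111101 = 0x1EC7D (21 bits → U+1EC7D).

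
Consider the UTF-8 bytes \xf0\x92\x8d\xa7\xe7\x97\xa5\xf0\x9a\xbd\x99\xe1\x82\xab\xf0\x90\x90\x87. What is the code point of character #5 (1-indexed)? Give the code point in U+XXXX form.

U+10407

Offset 0: leading byte 0xF0 = 11110000 → 4-byte char #1 = F0 92 8D A7.
Offset 4: leading byte 0xE7 = 11100111 → 3-byte char #2 = E7 97 A5.
Offset 7: leading byte 0xF0 = 11110000 → 4-byte char #3 = F0 9A BD 99.
Offset 11: leading byte 0xE1 = 11100001 → 3-byte char #4 = E1 82 AB.
Offset 14: leading byte 0xF0 = 11110000 → 4-byte char #5 = F0 90 90 87.
Leading byte 0xF0 = 11110000 matches 11110xxx → 4-byte sequence.
Byte 1: 0xF0 = 11110000, payload 000 (3 bits).
Byte 2: 0x90 = 10010000 (10xxxxxx ✓), payload 010000.
Byte 3: 0x90 = 10010000 (10xxxxxx ✓), payload 010000.
Byte 4: 0x87 = 10000111 (10xxxxxx ✓), payload 000111.
Concatenate: 000010000010000000111 = 0x10407 (21 bits → U+10407).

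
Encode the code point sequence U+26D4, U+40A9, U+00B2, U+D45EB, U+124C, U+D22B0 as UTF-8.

E2 9B 94 E4 82 A9 C2 B2 F3 94 97 AB E1 89 8C F3 92 8A B0

U+26D4: 3-byte form → E2 9B 94.
U+40A9: 3-byte form → E4 82 A9.
U+00B2: 2-byte form → C2 B2.
U+D45EB: 4-byte form → F3 94 97 AB.
U+124C: 3-byte form → E1 89 8C.
U+D22B0: 4-byte form → F3 92 8A B0.
Concatenated (19 bytes): E2 9B 94 E4 82 A9 C2 B2 F3 94 97 AB E1 89 8C F3 92 8A B0.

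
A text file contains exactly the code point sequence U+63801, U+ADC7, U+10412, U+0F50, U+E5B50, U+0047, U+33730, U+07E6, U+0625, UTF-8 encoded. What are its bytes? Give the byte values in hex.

U+63801: 4-byte form → F1 A3 A0 81.
U+ADC7: 3-byte form → EA B7 87.
U+10412: 4-byte form → F0 90 90 92.
U+0F50: 3-byte form → E0 BD 90.
U+E5B50: 4-byte form → F3 A5 AD 90.
U+0047: 1-byte form → 47.
U+33730: 4-byte form → F0 B3 9C B0.
U+07E6: 2-byte form → DF A6.
U+0625: 2-byte form → D8 A5.
Concatenated (27 bytes): F1 A3 A0 81 EA B7 87 F0 90 90 92 E0 BD 90 F3 A5 AD 90 47 F0 B3 9C B0 DF A6 D8 A5.

F1 A3 A0 81 EA B7 87 F0 90 90 92 E0 BD 90 F3 A5 AD 90 47 F0 B3 9C B0 DF A6 D8 A5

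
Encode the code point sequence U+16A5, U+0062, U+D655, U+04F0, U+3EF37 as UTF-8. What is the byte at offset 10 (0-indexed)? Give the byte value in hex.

0xBE

U+16A5 → 3-byte form E1 9A A5 at offsets 0–2.
U+0062 → 1-byte form 62 at offsets 3–3.
U+D655 → 3-byte form ED 99 95 at offsets 4–6.
U+04F0 → 2-byte form D3 B0 at offsets 7–8.
U+3EF37 → 4-byte form F0 BE BC B7 at offsets 9–12.
Offset 10 falls in char 5's range; it's byte 2 of F0 BE BC B7 = 0xBE.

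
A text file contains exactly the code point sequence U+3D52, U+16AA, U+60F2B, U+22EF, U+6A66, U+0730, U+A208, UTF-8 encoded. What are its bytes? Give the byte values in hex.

U+3D52: 3-byte form → E3 B5 92.
U+16AA: 3-byte form → E1 9A AA.
U+60F2B: 4-byte form → F1 A0 BC AB.
U+22EF: 3-byte form → E2 8B AF.
U+6A66: 3-byte form → E6 A9 A6.
U+0730: 2-byte form → DC B0.
U+A208: 3-byte form → EA 88 88.
Concatenated (21 bytes): E3 B5 92 E1 9A AA F1 A0 BC AB E2 8B AF E6 A9 A6 DC B0 EA 88 88.

E3 B5 92 E1 9A AA F1 A0 BC AB E2 8B AF E6 A9 A6 DC B0 EA 88 88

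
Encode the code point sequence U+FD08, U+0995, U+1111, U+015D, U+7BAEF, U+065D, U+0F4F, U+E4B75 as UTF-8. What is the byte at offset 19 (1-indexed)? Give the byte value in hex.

1-indexed offset 19 is 0-indexed offset 18.
U+FD08 → 3-byte form EF B4 88 at offsets 0–2.
U+0995 → 3-byte form E0 A6 95 at offsets 3–5.
U+1111 → 3-byte form E1 84 91 at offsets 6–8.
U+015D → 2-byte form C5 9D at offsets 9–10.
U+7BAEF → 4-byte form F1 BB AB AF at offsets 11–14.
U+065D → 2-byte form D9 9D at offsets 15–16.
U+0F4F → 3-byte form E0 BD 8F at offsets 17–19.
Offset 18 falls in char 7's range; it's byte 2 of E0 BD 8F = 0xBD.

0xBD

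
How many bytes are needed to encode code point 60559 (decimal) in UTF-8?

U+EC8F = 0xEC8F. UTF-8 uses 1 byte below 0x80, 2 below 0x800, 3 below 0x10000, 4 up to 0x10FFFF. 0xEC8F is in U+0800–U+FFFF → 3 bytes.

3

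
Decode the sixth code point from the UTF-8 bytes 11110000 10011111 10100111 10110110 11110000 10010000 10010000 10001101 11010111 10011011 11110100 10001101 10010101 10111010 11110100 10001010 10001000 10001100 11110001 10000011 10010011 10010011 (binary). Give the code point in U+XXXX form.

Offset 0: leading byte 0xF0 = 11110000 → 4-byte char #1 = F0 9F A7 B6.
Offset 4: leading byte 0xF0 = 11110000 → 4-byte char #2 = F0 90 90 8D.
Offset 8: leading byte 0xD7 = 11010111 → 2-byte char #3 = D7 9B.
Offset 10: leading byte 0xF4 = 11110100 → 4-byte char #4 = F4 8D 95 BA.
Offset 14: leading byte 0xF4 = 11110100 → 4-byte char #5 = F4 8A 88 8C.
Offset 18: leading byte 0xF1 = 11110001 → 4-byte char #6 = F1 83 93 93.
Leading byte 0xF1 = 11110001 matches 11110xxx → 4-byte sequence.
Byte 1: 0xF1 = 11110001, payload 001 (3 bits).
Byte 2: 0x83 = 10000011 (10xxxxxx ✓), payload 000011.
Byte 3: 0x93 = 10010011 (10xxxxxx ✓), payload 010011.
Byte 4: 0x93 = 10010011 (10xxxxxx ✓), payload 010011.
Concatenate: 001000011010011010011 = 0x434D3 (21 bits → U+434D3).

U+434D3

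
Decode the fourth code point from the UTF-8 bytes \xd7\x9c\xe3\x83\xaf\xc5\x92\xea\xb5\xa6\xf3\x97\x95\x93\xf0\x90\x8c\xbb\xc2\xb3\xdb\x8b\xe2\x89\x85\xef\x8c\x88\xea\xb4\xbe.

U+AD66

Offset 0: leading byte 0xD7 = 11010111 → 2-byte char #1 = D7 9C.
Offset 2: leading byte 0xE3 = 11100011 → 3-byte char #2 = E3 83 AF.
Offset 5: leading byte 0xC5 = 11000101 → 2-byte char #3 = C5 92.
Offset 7: leading byte 0xEA = 11101010 → 3-byte char #4 = EA B5 A6.
Leading byte 0xEA = 11101010 matches 1110xxxx → 3-byte sequence.
Byte 1: 0xEA = 11101010, payload 1010 (4 bits).
Byte 2: 0xB5 = 10110101 (10xxxxxx ✓), payload 110101.
Byte 3: 0xA6 = 10100110 (10xxxxxx ✓), payload 100110.
Concatenate: 1010110101100110 = 0xAD66 (16 bits → U+AD66).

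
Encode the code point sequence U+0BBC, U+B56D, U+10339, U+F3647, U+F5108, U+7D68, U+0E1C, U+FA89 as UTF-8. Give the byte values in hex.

E0 AE BC EB 95 AD F0 90 8C B9 F3 B3 99 87 F3 B5 84 88 E7 B5 A8 E0 B8 9C EF AA 89

U+0BBC: 3-byte form → E0 AE BC.
U+B56D: 3-byte form → EB 95 AD.
U+10339: 4-byte form → F0 90 8C B9.
U+F3647: 4-byte form → F3 B3 99 87.
U+F5108: 4-byte form → F3 B5 84 88.
U+7D68: 3-byte form → E7 B5 A8.
U+0E1C: 3-byte form → E0 B8 9C.
U+FA89: 3-byte form → EF AA 89.
Concatenated (27 bytes): E0 AE BC EB 95 AD F0 90 8C B9 F3 B3 99 87 F3 B5 84 88 E7 B5 A8 E0 B8 9C EF AA 89.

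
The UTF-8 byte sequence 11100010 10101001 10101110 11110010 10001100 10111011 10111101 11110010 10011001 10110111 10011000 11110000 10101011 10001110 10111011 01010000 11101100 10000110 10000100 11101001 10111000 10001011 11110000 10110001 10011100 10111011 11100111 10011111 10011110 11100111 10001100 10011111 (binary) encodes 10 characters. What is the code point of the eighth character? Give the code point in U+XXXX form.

U+3173B

Offset 0: leading byte 0xE2 = 11100010 → 3-byte char #1 = E2 A9 AE.
Offset 3: leading byte 0xF2 = 11110010 → 4-byte char #2 = F2 8C BB BD.
Offset 7: leading byte 0xF2 = 11110010 → 4-byte char #3 = F2 99 B7 98.
Offset 11: leading byte 0xF0 = 11110000 → 4-byte char #4 = F0 AB 8E BB.
Offset 15: leading byte 0x50 = 01010000 → 1-byte char #5 = 50.
Offset 16: leading byte 0xEC = 11101100 → 3-byte char #6 = EC 86 84.
Offset 19: leading byte 0xE9 = 11101001 → 3-byte char #7 = E9 B8 8B.
Offset 22: leading byte 0xF0 = 11110000 → 4-byte char #8 = F0 B1 9C BB.
Leading byte 0xF0 = 11110000 matches 11110xxx → 4-byte sequence.
Byte 1: 0xF0 = 11110000, payload 000 (3 bits).
Byte 2: 0xB1 = 10110001 (10xxxxxx ✓), payload 110001.
Byte 3: 0x9C = 10011100 (10xxxxxx ✓), payload 011100.
Byte 4: 0xBB = 10111011 (10xxxxxx ✓), payload 111011.
Concatenate: 000110001011100111011 = 0x3173B (21 bits → U+3173B).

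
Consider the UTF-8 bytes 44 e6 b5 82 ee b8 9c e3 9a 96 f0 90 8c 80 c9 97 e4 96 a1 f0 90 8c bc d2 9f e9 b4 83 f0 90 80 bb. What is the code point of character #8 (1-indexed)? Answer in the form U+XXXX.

Offset 0: leading byte 0x44 = 01000100 → 1-byte char #1 = 44.
Offset 1: leading byte 0xE6 = 11100110 → 3-byte char #2 = E6 B5 82.
Offset 4: leading byte 0xEE = 11101110 → 3-byte char #3 = EE B8 9C.
Offset 7: leading byte 0xE3 = 11100011 → 3-byte char #4 = E3 9A 96.
Offset 10: leading byte 0xF0 = 11110000 → 4-byte char #5 = F0 90 8C 80.
Offset 14: leading byte 0xC9 = 11001001 → 2-byte char #6 = C9 97.
Offset 16: leading byte 0xE4 = 11100100 → 3-byte char #7 = E4 96 A1.
Offset 19: leading byte 0xF0 = 11110000 → 4-byte char #8 = F0 90 8C BC.
Leading byte 0xF0 = 11110000 matches 11110xxx → 4-byte sequence.
Byte 1: 0xF0 = 11110000, payload 000 (3 bits).
Byte 2: 0x90 = 10010000 (10xxxxxx ✓), payload 010000.
Byte 3: 0x8C = 10001100 (10xxxxxx ✓), payload 001100.
Byte 4: 0xBC = 10111100 (10xxxxxx ✓), payload 111100.
Concatenate: 000010000001100111100 = 0x1033C (21 bits → U+1033C).

U+1033C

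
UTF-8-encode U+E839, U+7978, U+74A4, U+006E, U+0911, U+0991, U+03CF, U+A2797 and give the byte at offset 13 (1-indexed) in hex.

1-indexed offset 13 is 0-indexed offset 12.
U+E839 → 3-byte form EE A0 B9 at offsets 0–2.
U+7978 → 3-byte form E7 A5 B8 at offsets 3–5.
U+74A4 → 3-byte form E7 92 A4 at offsets 6–8.
U+006E → 1-byte form 6E at offsets 9–9.
U+0911 → 3-byte form E0 A4 91 at offsets 10–12.
Offset 12 falls in char 5's range; it's byte 3 of E0 A4 91 = 0x91.

0x91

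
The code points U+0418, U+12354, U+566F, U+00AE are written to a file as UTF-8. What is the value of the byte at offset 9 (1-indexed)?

0xAF

1-indexed offset 9 is 0-indexed offset 8.
U+0418 → 2-byte form D0 98 at offsets 0–1.
U+12354 → 4-byte form F0 92 8D 94 at offsets 2–5.
U+566F → 3-byte form E5 99 AF at offsets 6–8.
Offset 8 falls in char 3's range; it's byte 3 of E5 99 AF = 0xAF.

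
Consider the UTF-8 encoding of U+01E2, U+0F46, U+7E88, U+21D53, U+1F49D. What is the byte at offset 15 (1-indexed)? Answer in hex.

0x92

1-indexed offset 15 is 0-indexed offset 14.
U+01E2 → 2-byte form C7 A2 at offsets 0–1.
U+0F46 → 3-byte form E0 BD 86 at offsets 2–4.
U+7E88 → 3-byte form E7 BA 88 at offsets 5–7.
U+21D53 → 4-byte form F0 A1 B5 93 at offsets 8–11.
U+1F49D → 4-byte form F0 9F 92 9D at offsets 12–15.
Offset 14 falls in char 5's range; it's byte 3 of F0 9F 92 9D = 0x92.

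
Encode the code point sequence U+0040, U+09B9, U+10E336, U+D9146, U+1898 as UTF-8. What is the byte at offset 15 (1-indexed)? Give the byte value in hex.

1-indexed offset 15 is 0-indexed offset 14.
U+0040 → 1-byte form 40 at offsets 0–0.
U+09B9 → 3-byte form E0 A6 B9 at offsets 1–3.
U+10E336 → 4-byte form F4 8E 8C B6 at offsets 4–7.
U+D9146 → 4-byte form F3 99 85 86 at offsets 8–11.
U+1898 → 3-byte form E1 A2 98 at offsets 12–14.
Offset 14 falls in char 5's range; it's byte 3 of E1 A2 98 = 0x98.

0x98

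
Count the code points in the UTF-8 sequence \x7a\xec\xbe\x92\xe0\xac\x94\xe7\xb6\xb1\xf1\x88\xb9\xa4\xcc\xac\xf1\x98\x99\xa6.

Byte at offset 0: 0x7A = 01111010 → 1-byte char (#1). Advance 1.
Byte at offset 1: 0xEC = 11101100 → 3-byte char (#2). Advance 3.
Byte at offset 4: 0xE0 = 11100000 → 3-byte char (#3). Advance 3.
Byte at offset 7: 0xE7 = 11100111 → 3-byte char (#4). Advance 3.
Byte at offset 10: 0xF1 = 11110001 → 4-byte char (#5). Advance 4.
Byte at offset 14: 0xCC = 11001100 → 2-byte char (#6). Advance 2.
Byte at offset 16: 0xF1 = 11110001 → 4-byte char (#7). Advance 4.
Reached end at offset 20 after 7 code points.

7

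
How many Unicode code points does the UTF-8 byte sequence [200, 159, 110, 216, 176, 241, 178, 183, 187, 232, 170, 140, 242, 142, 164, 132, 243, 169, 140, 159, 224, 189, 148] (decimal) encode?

Byte at offset 0: 0xC8 = 11001000 → 2-byte char (#1). Advance 2.
Byte at offset 2: 0x6E = 01101110 → 1-byte char (#2). Advance 1.
Byte at offset 3: 0xD8 = 11011000 → 2-byte char (#3). Advance 2.
Byte at offset 5: 0xF1 = 11110001 → 4-byte char (#4). Advance 4.
Byte at offset 9: 0xE8 = 11101000 → 3-byte char (#5). Advance 3.
Byte at offset 12: 0xF2 = 11110010 → 4-byte char (#6). Advance 4.
Byte at offset 16: 0xF3 = 11110011 → 4-byte char (#7). Advance 4.
Byte at offset 20: 0xE0 = 11100000 → 3-byte char (#8). Advance 3.
Reached end at offset 23 after 8 code points.

8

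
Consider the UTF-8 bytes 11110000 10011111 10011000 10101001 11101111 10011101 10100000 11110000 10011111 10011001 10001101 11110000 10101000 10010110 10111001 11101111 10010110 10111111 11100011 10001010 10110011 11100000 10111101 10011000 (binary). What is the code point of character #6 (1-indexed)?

U+32B3

Offset 0: leading byte 0xF0 = 11110000 → 4-byte char #1 = F0 9F 98 A9.
Offset 4: leading byte 0xEF = 11101111 → 3-byte char #2 = EF 9D A0.
Offset 7: leading byte 0xF0 = 11110000 → 4-byte char #3 = F0 9F 99 8D.
Offset 11: leading byte 0xF0 = 11110000 → 4-byte char #4 = F0 A8 96 B9.
Offset 15: leading byte 0xEF = 11101111 → 3-byte char #5 = EF 96 BF.
Offset 18: leading byte 0xE3 = 11100011 → 3-byte char #6 = E3 8A B3.
Leading byte 0xE3 = 11100011 matches 1110xxxx → 3-byte sequence.
Byte 1: 0xE3 = 11100011, payload 0011 (4 bits).
Byte 2: 0x8A = 10001010 (10xxxxxx ✓), payload 001010.
Byte 3: 0xB3 = 10110011 (10xxxxxx ✓), payload 110011.
Concatenate: 0011001010110011 = 0x32B3 (16 bits → U+32B3).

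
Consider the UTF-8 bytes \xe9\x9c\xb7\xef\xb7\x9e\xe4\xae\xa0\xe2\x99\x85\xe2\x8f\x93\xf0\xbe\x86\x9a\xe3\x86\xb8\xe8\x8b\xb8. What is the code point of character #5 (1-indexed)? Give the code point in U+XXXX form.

U+23D3

Offset 0: leading byte 0xE9 = 11101001 → 3-byte char #1 = E9 9C B7.
Offset 3: leading byte 0xEF = 11101111 → 3-byte char #2 = EF B7 9E.
Offset 6: leading byte 0xE4 = 11100100 → 3-byte char #3 = E4 AE A0.
Offset 9: leading byte 0xE2 = 11100010 → 3-byte char #4 = E2 99 85.
Offset 12: leading byte 0xE2 = 11100010 → 3-byte char #5 = E2 8F 93.
Leading byte 0xE2 = 11100010 matches 1110xxxx → 3-byte sequence.
Byte 1: 0xE2 = 11100010, payload 0010 (4 bits).
Byte 2: 0x8F = 10001111 (10xxxxxx ✓), payload 001111.
Byte 3: 0x93 = 10010011 (10xxxxxx ✓), payload 010011.
Concatenate: 0010001111010011 = 0x23D3 (16 bits → U+23D3).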